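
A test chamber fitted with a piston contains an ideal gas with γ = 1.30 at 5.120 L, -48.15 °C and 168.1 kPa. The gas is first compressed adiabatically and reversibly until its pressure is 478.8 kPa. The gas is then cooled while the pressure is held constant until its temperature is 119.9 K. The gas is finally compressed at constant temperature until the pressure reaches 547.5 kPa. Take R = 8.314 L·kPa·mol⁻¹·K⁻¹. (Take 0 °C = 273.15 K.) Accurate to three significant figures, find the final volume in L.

V₄ ≈ 0.838 L

Convert: T₁ = 225.0 K.
Adiabatic (γ = 1.30), T V^(γ−1) and P V^γ constant: T₂ = T₁·(P₂/P₁)^((γ−1)/γ) = 286.5 K; V₂ = V₁·(P₁/P₂)^(1/γ) = 2.289 L.
P constant ⇒ V ∝ T: P₃ = P₂; V₃ = V₂·(T₃/T₂) = 0.9579 L.
T constant ⇒ Boyle's law P V = const: T₄ = T₃; V₄ = V₃·(P₃/P₄) = 0.8377 L.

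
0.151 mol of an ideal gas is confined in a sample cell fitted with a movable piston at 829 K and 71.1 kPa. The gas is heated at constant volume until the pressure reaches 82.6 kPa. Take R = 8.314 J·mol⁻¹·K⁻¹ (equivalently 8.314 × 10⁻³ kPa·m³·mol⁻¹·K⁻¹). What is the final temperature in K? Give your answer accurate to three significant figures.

T₂ ≈ 963 K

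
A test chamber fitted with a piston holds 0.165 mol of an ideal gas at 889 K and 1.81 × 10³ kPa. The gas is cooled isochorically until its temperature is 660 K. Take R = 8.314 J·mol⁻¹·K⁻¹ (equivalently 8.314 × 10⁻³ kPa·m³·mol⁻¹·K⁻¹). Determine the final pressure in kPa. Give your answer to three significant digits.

From PV = nRT: V₁ = nRT₁/P₁ = 0.0006738 m³.
V constant ⇒ P ∝ T: V₂ = V₁; P₂ = P₁·(T₂/T₁) = 1344 kPa.

P₂ ≈ 1.34e+03 kPa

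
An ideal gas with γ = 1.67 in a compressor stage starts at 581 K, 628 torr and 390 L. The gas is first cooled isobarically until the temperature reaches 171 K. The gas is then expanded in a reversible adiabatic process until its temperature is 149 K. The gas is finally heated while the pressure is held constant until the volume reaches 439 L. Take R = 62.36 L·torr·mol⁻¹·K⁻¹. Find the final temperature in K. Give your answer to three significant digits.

T₄ ≈ 464 K

Isobaric, so V/T is constant: P₂ = P₁; V₂ = V₁·(T₂/T₁) = 114.8 L.
Adiabatic (γ = 1.67), T V^(γ−1) and P V^γ constant: P₃ = P₂·(T₃/T₂)^(γ/(γ−1)) = 445.5 torr; V₃ = V₂·(T₂/T₃)^(1/(γ−1)) = 141.0 L.
Isobaric, so V/T is constant: P₄ = P₃; T₄ = T₃·(V₄/V₃) = 464.0 K.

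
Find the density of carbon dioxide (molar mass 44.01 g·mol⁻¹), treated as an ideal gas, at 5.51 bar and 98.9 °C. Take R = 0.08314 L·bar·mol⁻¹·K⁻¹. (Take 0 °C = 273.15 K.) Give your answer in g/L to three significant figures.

ρ = PM/(RT) = (5.51 × 44.01) / (0.08314 × 372.0)

ρ ≈ 7.84 g/L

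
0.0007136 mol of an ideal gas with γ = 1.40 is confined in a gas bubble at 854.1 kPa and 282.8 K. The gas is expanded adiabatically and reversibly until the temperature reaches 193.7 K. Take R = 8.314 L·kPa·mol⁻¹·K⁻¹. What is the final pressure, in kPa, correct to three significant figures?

P₂ ≈ 227 kPa

From PV = nRT: V₁ = nRT₁/P₁ = 0.001964 L.
Reversible adiabatic, γ = 1.40: P₂ = P₁·(T₂/T₁)^(γ/(γ−1)) = 227.1 kPa; V₂ = V₁·(T₁/T₂)^(1/(γ−1)) = 0.005060 L.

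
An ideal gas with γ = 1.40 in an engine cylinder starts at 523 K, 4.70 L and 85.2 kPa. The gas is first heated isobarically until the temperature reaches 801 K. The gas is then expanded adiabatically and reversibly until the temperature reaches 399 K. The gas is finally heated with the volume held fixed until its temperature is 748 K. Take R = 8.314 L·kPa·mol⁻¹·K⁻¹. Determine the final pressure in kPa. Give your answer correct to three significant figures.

P₄ ≈ 13.9 kPa

Isobaric, so V/T is constant: P₂ = P₁; V₂ = V₁·(T₂/T₁) = 7.198 L.
Adiabatic (γ = 1.40), T V^(γ−1) and P V^γ constant: P₃ = P₂·(T₃/T₂)^(γ/(γ−1)) = 7.432 kPa; V₃ = V₂·(T₂/T₃)^(1/(γ−1)) = 41.10 L.
Isochoric, so P/T is constant: V₄ = V₃; P₄ = P₃·(T₄/T₃) = 13.93 kPa.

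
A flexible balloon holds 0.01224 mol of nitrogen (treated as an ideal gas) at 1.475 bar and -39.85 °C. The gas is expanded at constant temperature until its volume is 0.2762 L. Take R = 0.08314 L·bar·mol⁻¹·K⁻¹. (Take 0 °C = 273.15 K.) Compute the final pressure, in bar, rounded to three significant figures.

P₂ ≈ 0.860 bar

Convert: T₁ = 233.3 K.
From PV = nRT: V₁ = nRT₁/P₁ = 0.1610 L.
T constant ⇒ Boyle's law P V = const: T₂ = T₁; P₂ = P₁·(V₁/V₂) = 0.8596 bar.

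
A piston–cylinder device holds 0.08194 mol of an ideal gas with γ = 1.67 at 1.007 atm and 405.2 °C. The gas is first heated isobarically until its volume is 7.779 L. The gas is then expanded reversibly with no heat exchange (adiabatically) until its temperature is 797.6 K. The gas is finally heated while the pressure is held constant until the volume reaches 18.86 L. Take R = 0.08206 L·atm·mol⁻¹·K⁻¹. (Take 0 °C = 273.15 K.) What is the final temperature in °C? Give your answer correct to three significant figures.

T₄ ≈ 825 °C

Convert: T₁ = 678.3 K.
From PV = nRT: V₁ = nRT₁/P₁ = 4.530 L.
Isobaric, so V/T is constant: P₂ = P₁; T₂ = T₁·(V₂/V₁) = 1165 K.
Reversible adiabatic, γ = 1.67: P₃ = P₂·(T₃/T₂)^(γ/(γ−1)) = 0.3917 atm; V₃ = V₂·(T₂/T₃)^(1/(γ−1)) = 13.69 L.
P constant ⇒ V ∝ T: P₄ = P₃; T₄ = T₃·(V₄/V₃) = 1099 K.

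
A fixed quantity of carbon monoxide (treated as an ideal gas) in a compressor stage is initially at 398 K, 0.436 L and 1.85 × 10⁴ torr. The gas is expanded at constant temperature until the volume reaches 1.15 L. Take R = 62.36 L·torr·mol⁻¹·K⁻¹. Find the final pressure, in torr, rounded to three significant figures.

T constant ⇒ Boyle's law P V = const: T₂ = T₁; P₂ = P₁·(V₁/V₂) = 7014 torr.

P₂ ≈ 7.01e+03 torr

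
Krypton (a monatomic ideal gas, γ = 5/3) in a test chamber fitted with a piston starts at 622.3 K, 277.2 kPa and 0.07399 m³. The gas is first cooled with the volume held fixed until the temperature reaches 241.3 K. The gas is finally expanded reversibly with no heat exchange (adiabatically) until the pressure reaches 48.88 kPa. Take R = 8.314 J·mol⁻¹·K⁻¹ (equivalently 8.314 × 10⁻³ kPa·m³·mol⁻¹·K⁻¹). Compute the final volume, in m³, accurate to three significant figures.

V₃ ≈ 0.119 m³

V constant ⇒ P ∝ T: V₂ = V₁; P₂ = P₁·(T₂/T₁) = 107.5 kPa.
Reversible adiabatic, γ = 5/3: T₃ = T₂·(P₃/P₂)^((γ−1)/γ) = 176.1 K; V₃ = V₂·(P₂/P₃)^(1/γ) = 0.1187 m³.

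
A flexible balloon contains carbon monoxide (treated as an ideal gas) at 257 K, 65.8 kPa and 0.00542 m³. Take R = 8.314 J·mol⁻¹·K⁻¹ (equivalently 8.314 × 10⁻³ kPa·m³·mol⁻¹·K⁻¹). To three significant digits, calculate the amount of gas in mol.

PV = nRT ⇒ n = PV/(RT) = (65.8 × 0.00542) / (8.314 × 10⁻³ × 257)

n ≈ 0.167 mol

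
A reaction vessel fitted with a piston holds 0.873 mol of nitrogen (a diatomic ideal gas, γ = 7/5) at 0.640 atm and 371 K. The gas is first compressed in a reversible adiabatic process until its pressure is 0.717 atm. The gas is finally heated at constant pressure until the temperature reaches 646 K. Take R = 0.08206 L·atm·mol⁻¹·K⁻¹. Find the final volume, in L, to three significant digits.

From PV = nRT: V₁ = nRT₁/P₁ = 41.53 L.
Adiabatic (γ = 7/5), T V^(γ−1) and P V^γ constant: T₂ = T₁·(P₂/P₁)^((γ−1)/γ) = 383.2 K; V₂ = V₁·(P₁/P₂)^(1/γ) = 38.29 L.
P constant ⇒ V ∝ T: P₃ = P₂; V₃ = V₂·(T₃/T₂) = 64.54 L.

V₃ ≈ 64.5 L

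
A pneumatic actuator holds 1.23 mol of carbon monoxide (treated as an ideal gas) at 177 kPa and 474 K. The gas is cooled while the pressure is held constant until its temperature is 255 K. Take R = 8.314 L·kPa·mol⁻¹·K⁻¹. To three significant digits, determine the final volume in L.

From PV = nRT: V₁ = nRT₁/P₁ = 27.39 L.
P constant ⇒ V ∝ T: P₂ = P₁; V₂ = V₁·(T₂/T₁) = 14.73 L.

V₂ ≈ 14.7 L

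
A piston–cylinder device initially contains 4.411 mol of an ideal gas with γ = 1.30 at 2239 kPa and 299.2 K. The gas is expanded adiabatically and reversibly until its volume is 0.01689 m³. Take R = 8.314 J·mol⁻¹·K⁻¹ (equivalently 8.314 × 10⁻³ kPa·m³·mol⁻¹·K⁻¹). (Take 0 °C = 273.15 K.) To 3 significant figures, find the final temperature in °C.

T₂ ≈ -66.7 °C

From PV = nRT: V₁ = nRT₁/P₁ = 0.004901 m³.
Reversible adiabatic, γ = 1.30: T₂ = T₁·(V₁/V₂)^(γ−1) = 206.4 K; P₂ = P₁·(V₁/V₂)^γ = 448.2 kPa.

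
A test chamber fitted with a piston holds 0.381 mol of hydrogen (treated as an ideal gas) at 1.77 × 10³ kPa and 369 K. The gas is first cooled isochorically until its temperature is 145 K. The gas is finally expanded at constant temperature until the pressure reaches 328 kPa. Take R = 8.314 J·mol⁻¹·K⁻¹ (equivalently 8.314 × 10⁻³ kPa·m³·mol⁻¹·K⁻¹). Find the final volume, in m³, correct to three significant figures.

V₃ ≈ 0.00140 m³

From PV = nRT: V₁ = nRT₁/P₁ = 0.0006604 m³.
Isochoric, so P/T is constant: V₂ = V₁; P₂ = P₁·(T₂/T₁) = 695.5 kPa.
Isothermal, so P V is constant: T₃ = T₂; V₃ = V₂·(P₂/P₃) = 0.001400 m³.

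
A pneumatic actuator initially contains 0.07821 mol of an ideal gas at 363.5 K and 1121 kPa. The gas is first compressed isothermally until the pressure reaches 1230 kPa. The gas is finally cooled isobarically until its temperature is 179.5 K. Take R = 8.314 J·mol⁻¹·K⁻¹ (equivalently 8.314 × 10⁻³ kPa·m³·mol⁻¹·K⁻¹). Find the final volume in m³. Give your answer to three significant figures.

V₃ ≈ 9.49e-05 m³

From PV = nRT: V₁ = nRT₁/P₁ = 0.0002108 m³.
Isothermal, so P V is constant: T₂ = T₁; V₂ = V₁·(P₁/P₂) = 0.0001922 m³.
P constant ⇒ V ∝ T: P₃ = P₂; V₃ = V₂·(T₃/T₂) = 9.489e-05 m³.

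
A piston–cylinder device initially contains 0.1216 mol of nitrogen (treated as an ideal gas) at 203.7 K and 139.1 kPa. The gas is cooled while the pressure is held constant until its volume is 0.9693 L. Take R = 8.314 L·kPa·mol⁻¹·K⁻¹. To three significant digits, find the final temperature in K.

T₂ ≈ 133 K

From PV = nRT: V₁ = nRT₁/P₁ = 1.480 L.
P constant ⇒ V ∝ T: P₂ = P₁; T₂ = T₁·(V₂/V₁) = 133.4 K.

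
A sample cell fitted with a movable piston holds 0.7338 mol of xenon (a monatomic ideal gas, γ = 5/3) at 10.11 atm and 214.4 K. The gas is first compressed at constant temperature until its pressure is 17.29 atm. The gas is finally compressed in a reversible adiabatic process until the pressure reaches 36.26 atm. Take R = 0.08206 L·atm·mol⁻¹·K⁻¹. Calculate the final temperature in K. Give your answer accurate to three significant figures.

T₃ ≈ 288 K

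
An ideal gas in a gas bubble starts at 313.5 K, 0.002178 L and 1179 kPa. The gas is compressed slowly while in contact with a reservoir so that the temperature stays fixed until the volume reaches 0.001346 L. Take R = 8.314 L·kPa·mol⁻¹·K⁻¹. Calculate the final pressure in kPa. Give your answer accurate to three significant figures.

P₂ ≈ 1.91e+03 kPa

Isothermal, so P V is constant: T₂ = T₁; P₂ = P₁·(V₁/V₂) = 1908 kPa.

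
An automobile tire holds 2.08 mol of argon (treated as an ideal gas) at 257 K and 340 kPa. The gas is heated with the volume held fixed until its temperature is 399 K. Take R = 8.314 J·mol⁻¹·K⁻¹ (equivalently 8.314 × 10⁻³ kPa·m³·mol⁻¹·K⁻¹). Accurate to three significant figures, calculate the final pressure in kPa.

P₂ ≈ 528 kPa

From PV = nRT: V₁ = nRT₁/P₁ = 0.01307 m³.
Isochoric, so P/T is constant: V₂ = V₁; P₂ = P₁·(T₂/T₁) = 527.9 kPa.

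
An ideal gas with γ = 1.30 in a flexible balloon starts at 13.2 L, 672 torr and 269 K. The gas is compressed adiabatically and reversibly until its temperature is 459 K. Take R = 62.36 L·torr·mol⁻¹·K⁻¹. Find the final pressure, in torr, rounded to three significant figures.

P₂ ≈ 6.81e+03 torr

Reversible adiabatic, γ = 1.30: P₂ = P₁·(T₂/T₁)^(γ/(γ−1)) = 6807 torr; V₂ = V₁·(T₁/T₂)^(1/(γ−1)) = 2.224 L.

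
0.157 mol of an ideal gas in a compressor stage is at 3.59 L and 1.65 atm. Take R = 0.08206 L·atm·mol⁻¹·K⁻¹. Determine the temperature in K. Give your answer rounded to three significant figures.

PV = nRT ⇒ T = PV/(nR) = (1.65 × 3.59) / (0.157 × 0.08206)

T ≈ 460 K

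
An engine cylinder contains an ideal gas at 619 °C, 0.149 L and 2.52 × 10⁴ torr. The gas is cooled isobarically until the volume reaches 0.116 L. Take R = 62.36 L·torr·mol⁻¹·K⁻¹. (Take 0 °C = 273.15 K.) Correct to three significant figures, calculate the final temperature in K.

Convert: T₁ = 892.1 K.
Isobaric, so V/T is constant: P₂ = P₁; T₂ = T₁·(V₂/V₁) = 694.6 K.

T₂ ≈ 695 K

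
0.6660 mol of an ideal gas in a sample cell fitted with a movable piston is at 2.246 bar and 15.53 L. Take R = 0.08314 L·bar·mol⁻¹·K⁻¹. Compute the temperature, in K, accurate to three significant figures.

T ≈ 630 K

PV = nRT ⇒ T = PV/(nR) = (2.246 × 15.53) / (0.6660 × 0.08314)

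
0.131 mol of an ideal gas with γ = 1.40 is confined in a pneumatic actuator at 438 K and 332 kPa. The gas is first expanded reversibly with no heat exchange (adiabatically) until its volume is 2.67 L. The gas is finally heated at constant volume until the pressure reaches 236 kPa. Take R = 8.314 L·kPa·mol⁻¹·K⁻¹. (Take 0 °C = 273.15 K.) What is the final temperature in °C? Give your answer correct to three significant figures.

From PV = nRT: V₁ = nRT₁/P₁ = 1.437 L.
Adiabatic (γ = 1.40), T V^(γ−1) and P V^γ constant: T₂ = T₁·(V₁/V₂)^(γ−1) = 341.9 K; P₂ = P₁·(V₁/V₂)^γ = 139.4 kPa.
Isochoric, so P/T is constant: V₃ = V₂; T₃ = T₂·(P₃/P₂) = 578.6 K.

T₃ ≈ 305 °C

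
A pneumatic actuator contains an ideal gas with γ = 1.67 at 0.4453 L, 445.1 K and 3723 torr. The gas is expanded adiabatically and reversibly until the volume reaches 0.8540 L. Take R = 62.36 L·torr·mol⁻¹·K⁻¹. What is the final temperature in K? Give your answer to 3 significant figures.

T₂ ≈ 288 K

Adiabatic (γ = 1.67), T V^(γ−1) and P V^γ constant: T₂ = T₁·(V₁/V₂)^(γ−1) = 287.7 K; P₂ = P₁·(V₁/V₂)^γ = 1255 torr.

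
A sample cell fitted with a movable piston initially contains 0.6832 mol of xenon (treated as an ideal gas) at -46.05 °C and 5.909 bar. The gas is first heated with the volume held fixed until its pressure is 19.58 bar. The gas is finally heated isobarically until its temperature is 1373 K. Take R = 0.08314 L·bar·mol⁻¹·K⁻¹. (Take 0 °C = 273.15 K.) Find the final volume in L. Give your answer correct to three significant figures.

V₃ ≈ 3.98 L

Convert: T₁ = 227.1 K.
From PV = nRT: V₁ = nRT₁/P₁ = 2.183 L.
V constant ⇒ P ∝ T: V₂ = V₁; T₂ = T₁·(P₂/P₁) = 752.5 K.
P constant ⇒ V ∝ T: P₃ = P₂; V₃ = V₂·(T₃/T₂) = 3.983 L.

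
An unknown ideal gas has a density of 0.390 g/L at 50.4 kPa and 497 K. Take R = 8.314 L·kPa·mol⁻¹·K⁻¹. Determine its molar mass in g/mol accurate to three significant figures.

ρ = PM/(RT) ⇒ M = ρRT/P = (0.390 × 8.314 × 497.0) / 50.4

M ≈ 32.0 g/mol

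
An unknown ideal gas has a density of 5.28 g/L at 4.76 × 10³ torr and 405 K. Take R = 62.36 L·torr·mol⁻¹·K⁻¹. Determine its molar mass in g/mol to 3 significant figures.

M ≈ 28.0 g/mol

ρ = PM/(RT) ⇒ M = ρRT/P = (5.28 × 62.36 × 405.0) / 4.76e+03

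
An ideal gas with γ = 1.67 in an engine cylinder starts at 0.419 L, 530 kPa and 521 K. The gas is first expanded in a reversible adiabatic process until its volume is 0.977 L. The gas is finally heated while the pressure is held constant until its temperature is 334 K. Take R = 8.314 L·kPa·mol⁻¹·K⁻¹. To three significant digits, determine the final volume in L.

V₃ ≈ 1.10 L

Reversible adiabatic, γ = 1.67: T₂ = T₁·(V₁/V₂)^(γ−1) = 295.5 K; P₂ = P₁·(V₁/V₂)^γ = 128.9 kPa.
P constant ⇒ V ∝ T: P₃ = P₂; V₃ = V₂·(T₃/T₂) = 1.104 L.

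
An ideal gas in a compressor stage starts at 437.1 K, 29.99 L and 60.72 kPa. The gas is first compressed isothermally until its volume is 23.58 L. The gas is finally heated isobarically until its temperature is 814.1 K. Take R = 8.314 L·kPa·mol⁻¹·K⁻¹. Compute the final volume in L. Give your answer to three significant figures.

V₃ ≈ 43.9 L

Isothermal, so P V is constant: T₂ = T₁; P₂ = P₁·(V₁/V₂) = 77.23 kPa.
P constant ⇒ V ∝ T: P₃ = P₂; V₃ = V₂·(T₃/T₂) = 43.92 L.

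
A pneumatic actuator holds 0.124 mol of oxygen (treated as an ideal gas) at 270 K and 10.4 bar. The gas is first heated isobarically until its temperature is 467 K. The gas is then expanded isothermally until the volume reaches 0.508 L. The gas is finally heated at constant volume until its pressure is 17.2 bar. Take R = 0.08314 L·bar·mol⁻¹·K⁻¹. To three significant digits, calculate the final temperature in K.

T₄ ≈ 848 K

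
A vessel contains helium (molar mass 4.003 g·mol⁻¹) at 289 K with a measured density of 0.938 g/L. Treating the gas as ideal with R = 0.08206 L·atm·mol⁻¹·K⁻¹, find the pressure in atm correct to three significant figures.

P ≈ 5.56 atm

ρ = PM/(RT) ⇒ P = ρRT/M = (0.938 × 0.08206 × 289.0) / 4.003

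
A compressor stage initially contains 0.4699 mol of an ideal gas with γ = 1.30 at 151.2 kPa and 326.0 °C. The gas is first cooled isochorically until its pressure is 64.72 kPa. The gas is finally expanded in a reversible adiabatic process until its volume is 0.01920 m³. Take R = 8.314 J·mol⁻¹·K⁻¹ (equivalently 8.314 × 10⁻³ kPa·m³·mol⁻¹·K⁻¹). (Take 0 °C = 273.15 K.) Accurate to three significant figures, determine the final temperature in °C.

T₃ ≈ -32.7 °C

Convert: T₁ = 599.1 K.
From PV = nRT: V₁ = nRT₁/P₁ = 0.01548 m³.
Isochoric, so P/T is constant: V₂ = V₁; T₂ = T₁·(P₂/P₁) = 256.5 K.
Reversible adiabatic, γ = 1.30: T₃ = T₂·(V₂/V₃)^(γ−1) = 240.4 K; P₃ = P₂·(V₂/V₃)^γ = 48.92 kPa.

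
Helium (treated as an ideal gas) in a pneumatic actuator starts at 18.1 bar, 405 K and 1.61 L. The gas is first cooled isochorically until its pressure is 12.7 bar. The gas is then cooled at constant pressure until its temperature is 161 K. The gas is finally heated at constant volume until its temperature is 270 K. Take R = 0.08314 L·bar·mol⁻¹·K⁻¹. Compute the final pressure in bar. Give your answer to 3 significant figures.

V constant ⇒ P ∝ T: V₂ = V₁; T₂ = T₁·(P₂/P₁) = 284.2 K.
Isobaric, so V/T is constant: P₃ = P₂; V₃ = V₂·(T₃/T₂) = 0.9122 L.
Isochoric, so P/T is constant: V₄ = V₃; P₄ = P₃·(T₄/T₃) = 21.30 bar.

P₄ ≈ 21.3 bar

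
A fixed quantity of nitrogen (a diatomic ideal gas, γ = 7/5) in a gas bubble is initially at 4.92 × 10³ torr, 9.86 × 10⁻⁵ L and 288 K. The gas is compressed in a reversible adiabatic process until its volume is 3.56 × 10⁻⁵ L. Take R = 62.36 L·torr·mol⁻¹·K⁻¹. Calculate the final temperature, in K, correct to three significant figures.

T₂ ≈ 433 K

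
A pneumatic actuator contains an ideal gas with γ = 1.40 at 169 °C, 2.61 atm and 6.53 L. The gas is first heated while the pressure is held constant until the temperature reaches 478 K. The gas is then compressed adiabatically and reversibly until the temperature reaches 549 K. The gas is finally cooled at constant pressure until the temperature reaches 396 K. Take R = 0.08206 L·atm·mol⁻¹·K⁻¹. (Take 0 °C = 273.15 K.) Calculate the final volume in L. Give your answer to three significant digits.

V₄ ≈ 3.60 L

Convert: T₁ = 442.1 K.
P constant ⇒ V ∝ T: P₂ = P₁; V₂ = V₁·(T₂/T₁) = 7.059 L.
Adiabatic (γ = 1.40), T V^(γ−1) and P V^γ constant: P₃ = P₂·(T₃/T₂)^(γ/(γ−1)) = 4.238 atm; V₃ = V₂·(T₂/T₃)^(1/(γ−1)) = 4.994 L.
P constant ⇒ V ∝ T: P₄ = P₃; V₄ = V₃·(T₄/T₃) = 3.602 L.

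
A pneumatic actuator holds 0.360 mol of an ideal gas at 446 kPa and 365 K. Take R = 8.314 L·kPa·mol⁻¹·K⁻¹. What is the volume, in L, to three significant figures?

V ≈ 2.45 L

PV = nRT ⇒ V = nRT/P = (0.360 × 8.314 × 365) / 446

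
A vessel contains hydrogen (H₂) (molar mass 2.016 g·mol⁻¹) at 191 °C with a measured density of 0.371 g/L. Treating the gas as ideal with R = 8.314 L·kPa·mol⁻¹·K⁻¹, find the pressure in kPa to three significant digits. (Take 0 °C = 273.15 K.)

ρ = PM/(RT) ⇒ P = ρRT/M = (0.371 × 8.314 × 464.1) / 2.016

P ≈ 710 kPa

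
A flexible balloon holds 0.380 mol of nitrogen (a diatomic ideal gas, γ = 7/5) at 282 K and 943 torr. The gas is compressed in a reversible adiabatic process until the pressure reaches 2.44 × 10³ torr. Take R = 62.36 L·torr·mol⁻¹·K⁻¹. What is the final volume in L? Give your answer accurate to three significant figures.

From PV = nRT: V₁ = nRT₁/P₁ = 7.086 L.
Adiabatic (γ = 7/5), T V^(γ−1) and P V^γ constant: T₂ = T₁·(P₂/P₁)^((γ−1)/γ) = 370.0 K; V₂ = V₁·(P₁/P₂)^(1/γ) = 3.593 L.

V₂ ≈ 3.59 L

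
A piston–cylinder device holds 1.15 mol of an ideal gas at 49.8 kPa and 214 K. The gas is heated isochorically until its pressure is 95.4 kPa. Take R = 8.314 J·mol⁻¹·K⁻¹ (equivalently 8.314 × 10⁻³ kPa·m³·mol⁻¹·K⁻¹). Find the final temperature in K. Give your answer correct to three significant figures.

T₂ ≈ 410 K

From PV = nRT: V₁ = nRT₁/P₁ = 0.04109 m³.
V constant ⇒ P ∝ T: V₂ = V₁; T₂ = T₁·(P₂/P₁) = 410.0 K.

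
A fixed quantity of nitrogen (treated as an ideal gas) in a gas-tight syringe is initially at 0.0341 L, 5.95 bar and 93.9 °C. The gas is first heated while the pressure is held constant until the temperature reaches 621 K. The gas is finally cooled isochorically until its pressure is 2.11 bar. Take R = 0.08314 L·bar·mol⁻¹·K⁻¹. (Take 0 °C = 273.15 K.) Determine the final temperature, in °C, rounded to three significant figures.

T₃ ≈ -52.9 °C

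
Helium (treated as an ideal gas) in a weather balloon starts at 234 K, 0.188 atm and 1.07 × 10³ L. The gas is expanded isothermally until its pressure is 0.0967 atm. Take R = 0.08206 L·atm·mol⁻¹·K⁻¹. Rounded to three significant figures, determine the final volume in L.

Isothermal, so P V is constant: T₂ = T₁; V₂ = V₁·(P₁/P₂) = 2080 L.

V₂ ≈ 2.08e+03 L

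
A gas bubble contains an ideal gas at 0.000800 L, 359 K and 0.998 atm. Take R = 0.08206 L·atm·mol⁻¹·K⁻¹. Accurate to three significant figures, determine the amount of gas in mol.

PV = nRT ⇒ n = PV/(RT) = (0.998 × 0.000800) / (0.08206 × 359)

n ≈ 2.71e-05 mol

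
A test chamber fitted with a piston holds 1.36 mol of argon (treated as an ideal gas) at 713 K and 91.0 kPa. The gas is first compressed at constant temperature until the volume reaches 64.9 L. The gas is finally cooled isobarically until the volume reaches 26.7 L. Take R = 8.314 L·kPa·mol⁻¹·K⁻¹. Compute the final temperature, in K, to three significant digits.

From PV = nRT: V₁ = nRT₁/P₁ = 88.59 L.
T constant ⇒ Boyle's law P V = const: T₂ = T₁; P₂ = P₁·(V₁/V₂) = 124.2 kPa.
Isobaric, so V/T is constant: P₃ = P₂; T₃ = T₂·(V₃/V₂) = 293.3 K.

T₃ ≈ 293 K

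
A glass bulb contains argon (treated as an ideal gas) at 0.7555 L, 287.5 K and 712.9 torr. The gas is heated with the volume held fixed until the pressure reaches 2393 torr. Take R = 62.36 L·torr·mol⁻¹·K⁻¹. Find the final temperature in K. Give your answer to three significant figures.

V constant ⇒ P ∝ T: V₂ = V₁; T₂ = T₁·(P₂/P₁) = 965.1 K.

T₂ ≈ 965 K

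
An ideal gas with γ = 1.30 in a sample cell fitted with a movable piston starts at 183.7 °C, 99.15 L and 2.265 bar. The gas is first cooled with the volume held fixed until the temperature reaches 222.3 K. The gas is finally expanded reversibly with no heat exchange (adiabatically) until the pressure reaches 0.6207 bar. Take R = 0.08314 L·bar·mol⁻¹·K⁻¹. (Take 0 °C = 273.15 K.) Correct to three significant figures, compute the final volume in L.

Convert: T₁ = 456.8 K.
V constant ⇒ P ∝ T: V₂ = V₁; P₂ = P₁·(T₂/T₁) = 1.102 bar.
Reversible adiabatic, γ = 1.30: T₃ = T₂·(P₃/P₂)^((γ−1)/γ) = 194.7 K; V₃ = V₂·(P₂/P₃)^(1/γ) = 154.2 L.

V₃ ≈ 154 L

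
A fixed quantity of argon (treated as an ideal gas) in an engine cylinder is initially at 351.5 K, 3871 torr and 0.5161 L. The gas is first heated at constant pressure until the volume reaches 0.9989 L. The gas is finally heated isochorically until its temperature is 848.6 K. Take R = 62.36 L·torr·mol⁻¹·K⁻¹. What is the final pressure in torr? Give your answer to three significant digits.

P constant ⇒ V ∝ T: P₂ = P₁; T₂ = T₁·(V₂/V₁) = 680.3 K.
Isochoric, so P/T is constant: V₃ = V₂; P₃ = P₂·(T₃/T₂) = 4829 torr.

P₃ ≈ 4.83e+03 torr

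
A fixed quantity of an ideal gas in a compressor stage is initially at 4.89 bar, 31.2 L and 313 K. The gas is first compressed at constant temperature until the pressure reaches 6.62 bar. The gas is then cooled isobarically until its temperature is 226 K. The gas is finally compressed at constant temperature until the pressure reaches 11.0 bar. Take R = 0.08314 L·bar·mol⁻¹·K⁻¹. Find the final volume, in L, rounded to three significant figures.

T constant ⇒ Boyle's law P V = const: T₂ = T₁; V₂ = V₁·(P₁/P₂) = 23.05 L.
Isobaric, so V/T is constant: P₃ = P₂; V₃ = V₂·(T₃/T₂) = 16.64 L.
Isothermal, so P V is constant: T₄ = T₃; V₄ = V₃·(P₃/P₄) = 10.01 L.

V₄ ≈ 10.0 L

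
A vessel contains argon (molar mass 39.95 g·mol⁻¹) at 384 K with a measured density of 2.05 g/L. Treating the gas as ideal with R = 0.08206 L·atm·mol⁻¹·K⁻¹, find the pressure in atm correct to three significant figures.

ρ = PM/(RT) ⇒ P = ρRT/M = (2.05 × 0.08206 × 384.0) / 39.95

P ≈ 1.62 atm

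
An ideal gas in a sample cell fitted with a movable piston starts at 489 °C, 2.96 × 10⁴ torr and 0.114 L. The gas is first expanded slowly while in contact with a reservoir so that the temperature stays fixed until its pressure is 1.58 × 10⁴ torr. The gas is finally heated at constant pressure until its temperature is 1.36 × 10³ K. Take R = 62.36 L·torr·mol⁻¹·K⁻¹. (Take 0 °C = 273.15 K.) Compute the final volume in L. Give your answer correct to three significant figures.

Convert: T₁ = 762.1 K.
Isothermal, so P V is constant: T₂ = T₁; V₂ = V₁·(P₁/P₂) = 0.2136 L.
P constant ⇒ V ∝ T: P₃ = P₂; V₃ = V₂·(T₃/T₂) = 0.3811 L.

V₃ ≈ 0.381 L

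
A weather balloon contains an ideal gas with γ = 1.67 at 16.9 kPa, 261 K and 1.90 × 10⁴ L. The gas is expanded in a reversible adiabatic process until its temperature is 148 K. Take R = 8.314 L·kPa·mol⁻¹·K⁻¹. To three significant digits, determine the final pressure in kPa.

P₂ ≈ 4.11 kPa

Reversible adiabatic, γ = 1.67: P₂ = P₁·(T₂/T₁)^(γ/(γ−1)) = 4.109 kPa; V₂ = V₁·(T₁/T₂)^(1/(γ−1)) = 4.431e+04 L.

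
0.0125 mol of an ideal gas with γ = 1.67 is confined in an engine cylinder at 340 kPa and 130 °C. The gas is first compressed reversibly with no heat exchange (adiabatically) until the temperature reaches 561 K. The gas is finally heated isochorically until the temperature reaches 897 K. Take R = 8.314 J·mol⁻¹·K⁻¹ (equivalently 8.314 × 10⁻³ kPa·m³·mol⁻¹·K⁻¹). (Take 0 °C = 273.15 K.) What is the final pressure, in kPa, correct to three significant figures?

P₃ ≈ 1.24e+03 kPa

Convert: T₁ = 403.1 K.
From PV = nRT: V₁ = nRT₁/P₁ = 0.0001232 m³.
Adiabatic (γ = 1.67), T V^(γ−1) and P V^γ constant: P₂ = P₁·(T₂/T₁)^(γ/(γ−1)) = 774.7 kPa; V₂ = V₁·(T₁/T₂)^(1/(γ−1)) = 7.525e-05 m³.
V constant ⇒ P ∝ T: V₃ = V₂; P₃ = P₂·(T₃/T₂) = 1239 kPa.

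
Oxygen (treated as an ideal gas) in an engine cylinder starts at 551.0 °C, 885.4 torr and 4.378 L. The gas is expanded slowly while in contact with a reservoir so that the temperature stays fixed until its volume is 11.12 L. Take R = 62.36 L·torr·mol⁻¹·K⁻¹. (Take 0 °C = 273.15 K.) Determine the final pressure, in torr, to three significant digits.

P₂ ≈ 349 torr

Convert: T₁ = 824.1 K.
T constant ⇒ Boyle's law P V = const: T₂ = T₁; P₂ = P₁·(V₁/V₂) = 348.6 torr.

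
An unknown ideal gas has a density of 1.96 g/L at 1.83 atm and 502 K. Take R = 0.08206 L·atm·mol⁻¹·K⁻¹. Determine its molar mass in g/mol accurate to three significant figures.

ρ = PM/(RT) ⇒ M = ρRT/P = (1.96 × 0.08206 × 502.0) / 1.83

M ≈ 44.1 g/mol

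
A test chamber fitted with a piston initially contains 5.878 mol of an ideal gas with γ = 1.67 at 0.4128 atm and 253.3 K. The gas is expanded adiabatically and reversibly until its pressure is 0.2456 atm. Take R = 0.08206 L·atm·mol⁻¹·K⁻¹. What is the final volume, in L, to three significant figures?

From PV = nRT: V₁ = nRT₁/P₁ = 296.0 L.
Reversible adiabatic, γ = 1.67: T₂ = T₁·(P₂/P₁)^((γ−1)/γ) = 205.7 K; V₂ = V₁·(P₁/P₂)^(1/γ) = 403.9 L.

V₂ ≈ 404 L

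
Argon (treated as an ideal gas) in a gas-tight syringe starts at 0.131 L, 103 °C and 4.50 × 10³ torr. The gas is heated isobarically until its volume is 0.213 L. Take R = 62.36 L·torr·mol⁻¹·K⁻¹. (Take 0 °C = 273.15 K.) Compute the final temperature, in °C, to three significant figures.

T₂ ≈ 338 °C

Convert: T₁ = 376.1 K.
Isobaric, so V/T is constant: P₂ = P₁; T₂ = T₁·(V₂/V₁) = 611.6 K.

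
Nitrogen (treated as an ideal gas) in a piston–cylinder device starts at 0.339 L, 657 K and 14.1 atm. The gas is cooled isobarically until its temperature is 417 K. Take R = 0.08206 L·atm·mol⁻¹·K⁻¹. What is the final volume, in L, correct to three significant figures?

Isobaric, so V/T is constant: P₂ = P₁; V₂ = V₁·(T₂/T₁) = 0.2152 L.

V₂ ≈ 0.215 L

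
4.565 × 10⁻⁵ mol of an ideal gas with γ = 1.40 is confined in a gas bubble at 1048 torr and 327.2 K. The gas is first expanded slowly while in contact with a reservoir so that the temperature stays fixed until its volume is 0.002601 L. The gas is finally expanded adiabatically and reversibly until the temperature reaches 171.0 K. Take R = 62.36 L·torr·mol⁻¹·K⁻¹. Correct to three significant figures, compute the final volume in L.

From PV = nRT: V₁ = nRT₁/P₁ = 0.0008888 L.
T constant ⇒ Boyle's law P V = const: T₂ = T₁; P₂ = P₁·(V₁/V₂) = 358.1 torr.
Reversible adiabatic, γ = 1.40: P₃ = P₂·(T₃/T₂)^(γ/(γ−1)) = 36.95 torr; V₃ = V₂·(T₂/T₃)^(1/(γ−1)) = 0.01317 L.

V₃ ≈ 0.0132 L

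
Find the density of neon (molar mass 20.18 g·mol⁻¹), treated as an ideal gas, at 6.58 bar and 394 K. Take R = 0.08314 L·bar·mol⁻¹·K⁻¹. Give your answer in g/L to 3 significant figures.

ρ = PM/(RT) = (6.58 × 20.18) / (0.08314 × 394.0)

ρ ≈ 4.05 g/L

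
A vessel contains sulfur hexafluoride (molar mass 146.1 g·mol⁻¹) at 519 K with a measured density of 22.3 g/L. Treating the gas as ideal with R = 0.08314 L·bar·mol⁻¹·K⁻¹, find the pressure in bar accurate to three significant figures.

ρ = PM/(RT) ⇒ P = ρRT/M = (22.3 × 0.08314 × 519.0) / 146.1

P ≈ 6.59 bar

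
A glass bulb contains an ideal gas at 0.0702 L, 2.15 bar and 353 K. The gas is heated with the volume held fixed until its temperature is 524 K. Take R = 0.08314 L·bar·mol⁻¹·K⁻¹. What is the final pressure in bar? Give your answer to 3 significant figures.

P₂ ≈ 3.19 bar

V constant ⇒ P ∝ T: V₂ = V₁; P₂ = P₁·(T₂/T₁) = 3.192 bar.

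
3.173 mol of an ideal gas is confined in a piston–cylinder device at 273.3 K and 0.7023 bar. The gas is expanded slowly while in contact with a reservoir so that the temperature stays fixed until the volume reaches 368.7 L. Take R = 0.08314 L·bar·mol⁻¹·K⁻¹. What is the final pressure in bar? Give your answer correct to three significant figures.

From PV = nRT: V₁ = nRT₁/P₁ = 102.7 L.
T constant ⇒ Boyle's law P V = const: T₂ = T₁; P₂ = P₁·(V₁/V₂) = 0.1955 bar.

P₂ ≈ 0.196 bar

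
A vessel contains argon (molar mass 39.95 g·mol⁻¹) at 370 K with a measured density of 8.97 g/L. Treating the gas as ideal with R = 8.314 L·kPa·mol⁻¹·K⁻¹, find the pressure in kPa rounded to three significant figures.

P ≈ 691 kPa

ρ = PM/(RT) ⇒ P = ρRT/M = (8.97 × 8.314 × 370.0) / 39.95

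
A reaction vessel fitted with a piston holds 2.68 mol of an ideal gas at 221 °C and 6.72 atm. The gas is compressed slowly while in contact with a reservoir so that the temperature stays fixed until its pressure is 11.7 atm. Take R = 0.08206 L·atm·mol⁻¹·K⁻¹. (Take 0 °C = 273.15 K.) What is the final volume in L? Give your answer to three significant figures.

V₂ ≈ 9.29 L

Convert: T₁ = 494.1 K.
From PV = nRT: V₁ = nRT₁/P₁ = 16.17 L.
T constant ⇒ Boyle's law P V = const: T₂ = T₁; V₂ = V₁·(P₁/P₂) = 9.288 L.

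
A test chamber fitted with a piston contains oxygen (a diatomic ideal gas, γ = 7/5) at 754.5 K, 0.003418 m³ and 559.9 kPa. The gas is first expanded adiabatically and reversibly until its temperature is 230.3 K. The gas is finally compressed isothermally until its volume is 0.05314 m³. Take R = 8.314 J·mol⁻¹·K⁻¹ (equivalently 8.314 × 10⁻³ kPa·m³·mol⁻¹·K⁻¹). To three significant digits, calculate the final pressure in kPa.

P₃ ≈ 11.0 kPa

Adiabatic (γ = 7/5), T V^(γ−1) and P V^γ constant: P₂ = P₁·(T₂/T₁)^(γ/(γ−1)) = 8.797 kPa; V₂ = V₁·(T₁/T₂)^(1/(γ−1)) = 0.06640 m³.
Isothermal, so P V is constant: T₃ = T₂; P₃ = P₂·(V₂/V₃) = 10.99 kPa.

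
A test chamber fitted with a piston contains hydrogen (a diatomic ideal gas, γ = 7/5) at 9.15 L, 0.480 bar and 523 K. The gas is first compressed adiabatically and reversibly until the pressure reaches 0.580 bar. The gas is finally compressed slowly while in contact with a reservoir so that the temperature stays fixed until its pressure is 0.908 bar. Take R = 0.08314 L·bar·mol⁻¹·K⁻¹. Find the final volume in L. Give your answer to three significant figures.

V₃ ≈ 5.11 L

Adiabatic (γ = 7/5), T V^(γ−1) and P V^γ constant: T₂ = T₁·(P₂/P₁)^((γ−1)/γ) = 552.1 K; V₂ = V₁·(P₁/P₂)^(1/γ) = 7.993 L.
Isothermal, so P V is constant: T₃ = T₂; V₃ = V₂·(P₂/P₃) = 5.106 L.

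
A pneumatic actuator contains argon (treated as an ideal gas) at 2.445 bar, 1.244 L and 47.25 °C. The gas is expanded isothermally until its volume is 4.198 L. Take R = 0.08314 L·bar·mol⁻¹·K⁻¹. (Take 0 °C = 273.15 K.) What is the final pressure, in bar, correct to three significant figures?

P₂ ≈ 0.725 bar

Convert: T₁ = 320.4 K.
T constant ⇒ Boyle's law P V = const: T₂ = T₁; P₂ = P₁·(V₁/V₂) = 0.7245 bar.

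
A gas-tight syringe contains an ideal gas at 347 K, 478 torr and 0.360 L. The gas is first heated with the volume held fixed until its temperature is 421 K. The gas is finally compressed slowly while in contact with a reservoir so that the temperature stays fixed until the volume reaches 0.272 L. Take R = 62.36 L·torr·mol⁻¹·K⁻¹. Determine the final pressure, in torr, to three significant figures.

Isochoric, so P/T is constant: V₂ = V₁; P₂ = P₁·(T₂/T₁) = 579.9 torr.
Isothermal, so P V is constant: T₃ = T₂; P₃ = P₂·(V₂/V₃) = 767.6 torr.

P₃ ≈ 768 torr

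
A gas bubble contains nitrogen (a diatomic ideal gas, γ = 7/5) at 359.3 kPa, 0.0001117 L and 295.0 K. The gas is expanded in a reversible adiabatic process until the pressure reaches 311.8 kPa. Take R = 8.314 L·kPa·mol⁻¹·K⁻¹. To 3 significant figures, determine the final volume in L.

Reversible adiabatic, γ = 7/5: T₂ = T₁·(P₂/P₁)^((γ−1)/γ) = 283.3 K; V₂ = V₁·(P₁/P₂)^(1/γ) = 0.0001236 L.

V₂ ≈ 0.000124 L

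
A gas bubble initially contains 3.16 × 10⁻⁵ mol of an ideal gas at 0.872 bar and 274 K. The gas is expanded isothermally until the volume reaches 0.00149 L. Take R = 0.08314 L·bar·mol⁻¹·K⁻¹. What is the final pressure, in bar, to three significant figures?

From PV = nRT: V₁ = nRT₁/P₁ = 0.0008255 L.
Isothermal, so P V is constant: T₂ = T₁; P₂ = P₁·(V₁/V₂) = 0.4831 bar.

P₂ ≈ 0.483 bar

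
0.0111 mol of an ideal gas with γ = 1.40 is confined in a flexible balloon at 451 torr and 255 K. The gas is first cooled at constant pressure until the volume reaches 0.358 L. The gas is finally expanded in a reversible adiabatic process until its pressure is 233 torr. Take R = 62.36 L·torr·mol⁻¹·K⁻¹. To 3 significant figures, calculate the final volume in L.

V₃ ≈ 0.574 L

From PV = nRT: V₁ = nRT₁/P₁ = 0.3914 L.
P constant ⇒ V ∝ T: P₂ = P₁; T₂ = T₁·(V₂/V₁) = 233.3 K.
Adiabatic (γ = 1.40), T V^(γ−1) and P V^γ constant: T₃ = T₂·(P₃/P₂)^((γ−1)/γ) = 193.1 K; V₃ = V₂·(P₂/P₃)^(1/γ) = 0.5738 L.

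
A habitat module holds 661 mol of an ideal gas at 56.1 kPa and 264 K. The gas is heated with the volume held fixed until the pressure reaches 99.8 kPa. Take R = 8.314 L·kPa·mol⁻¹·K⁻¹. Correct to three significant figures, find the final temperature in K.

From PV = nRT: V₁ = nRT₁/P₁ = 2.586e+04 L.
V constant ⇒ P ∝ T: V₂ = V₁; T₂ = T₁·(P₂/P₁) = 469.6 K.

T₂ ≈ 470 K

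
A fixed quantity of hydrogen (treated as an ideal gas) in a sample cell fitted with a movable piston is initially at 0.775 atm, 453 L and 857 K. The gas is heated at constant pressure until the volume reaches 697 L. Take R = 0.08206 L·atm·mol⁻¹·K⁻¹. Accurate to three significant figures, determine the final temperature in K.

Isobaric, so V/T is constant: P₂ = P₁; T₂ = T₁·(V₂/V₁) = 1319 K.

T₂ ≈ 1.32e+03 K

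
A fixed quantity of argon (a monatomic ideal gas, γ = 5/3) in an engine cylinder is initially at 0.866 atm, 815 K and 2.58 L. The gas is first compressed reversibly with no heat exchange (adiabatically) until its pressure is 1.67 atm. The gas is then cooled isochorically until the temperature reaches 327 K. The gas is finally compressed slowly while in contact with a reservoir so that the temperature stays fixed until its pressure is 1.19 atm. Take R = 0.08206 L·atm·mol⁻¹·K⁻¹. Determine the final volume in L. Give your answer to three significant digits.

V₄ ≈ 0.753 L

Adiabatic (γ = 5/3), T V^(γ−1) and P V^γ constant: T₂ = T₁·(P₂/P₁)^((γ−1)/γ) = 1060 K; V₂ = V₁·(P₁/P₂)^(1/γ) = 1.740 L.
V constant ⇒ P ∝ T: V₃ = V₂; P₃ = P₂·(T₃/T₂) = 0.5153 atm.
T constant ⇒ Boyle's law P V = const: T₄ = T₃; V₄ = V₃·(P₃/P₄) = 0.7533 L.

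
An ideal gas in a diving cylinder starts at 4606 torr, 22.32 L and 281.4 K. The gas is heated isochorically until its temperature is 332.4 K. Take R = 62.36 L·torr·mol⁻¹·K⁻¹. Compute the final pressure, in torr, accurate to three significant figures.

P₂ ≈ 5.44e+03 torr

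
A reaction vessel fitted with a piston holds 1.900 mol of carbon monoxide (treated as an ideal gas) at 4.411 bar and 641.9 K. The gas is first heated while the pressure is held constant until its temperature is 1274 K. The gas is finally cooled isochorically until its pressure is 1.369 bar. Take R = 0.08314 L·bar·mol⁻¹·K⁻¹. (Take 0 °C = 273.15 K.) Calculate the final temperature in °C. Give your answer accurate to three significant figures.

T₃ ≈ 122 °C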